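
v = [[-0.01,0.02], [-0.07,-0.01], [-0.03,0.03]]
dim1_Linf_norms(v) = [0.02, 0.07, 0.03]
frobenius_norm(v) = 0.09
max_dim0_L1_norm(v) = 0.11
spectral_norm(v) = 0.08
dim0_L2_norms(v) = [0.08, 0.04]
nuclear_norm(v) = 0.11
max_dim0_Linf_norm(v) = 0.07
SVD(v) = [[-0.15, 0.52], [-0.89, -0.44], [-0.42, 0.74]] @ diag([0.07704076178494919, 0.036942130739776126]) @ [[1.00,-0.09], [0.09,1.0]]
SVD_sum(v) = [[-0.01, 0.0],[-0.07, 0.01],[-0.03, 0.00]] + [[0.0,0.02], [-0.0,-0.02], [0.0,0.03]]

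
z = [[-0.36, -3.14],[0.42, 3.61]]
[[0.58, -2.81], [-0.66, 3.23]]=z@[[0.31, -0.22], [-0.22, 0.92]]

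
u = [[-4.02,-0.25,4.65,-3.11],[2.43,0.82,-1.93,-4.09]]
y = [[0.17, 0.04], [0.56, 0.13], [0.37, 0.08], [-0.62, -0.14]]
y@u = [[-0.59, -0.01, 0.71, -0.69],  [-1.94, -0.03, 2.35, -2.27],  [-1.29, -0.03, 1.57, -1.48],  [2.15, 0.04, -2.61, 2.5]]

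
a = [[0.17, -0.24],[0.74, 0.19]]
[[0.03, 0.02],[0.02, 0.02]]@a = [[0.02, -0.00],[0.02, -0.0]]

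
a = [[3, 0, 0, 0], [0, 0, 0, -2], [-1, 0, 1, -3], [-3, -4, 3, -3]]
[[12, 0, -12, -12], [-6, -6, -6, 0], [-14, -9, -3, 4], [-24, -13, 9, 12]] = a @ [[4, 0, -4, -4], [0, 1, 0, 0], [-1, 0, 2, 0], [3, 3, 3, 0]]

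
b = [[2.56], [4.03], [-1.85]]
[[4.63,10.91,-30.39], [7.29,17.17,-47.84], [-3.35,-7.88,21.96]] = b @ [[1.81, 4.26, -11.87]]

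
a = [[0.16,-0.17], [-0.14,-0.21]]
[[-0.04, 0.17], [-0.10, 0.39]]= a @[[0.14, -0.55], [0.39, -1.51]]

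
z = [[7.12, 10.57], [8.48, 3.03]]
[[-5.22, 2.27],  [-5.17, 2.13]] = z@[[-0.57,0.23], [-0.11,0.06]]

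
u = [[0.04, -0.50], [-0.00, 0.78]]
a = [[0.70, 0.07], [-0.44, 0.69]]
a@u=[[0.03, -0.3],[-0.02, 0.76]]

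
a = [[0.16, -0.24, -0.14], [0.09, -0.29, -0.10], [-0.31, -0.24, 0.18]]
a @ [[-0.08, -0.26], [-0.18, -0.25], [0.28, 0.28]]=[[-0.01,-0.02], [0.02,0.02], [0.12,0.19]]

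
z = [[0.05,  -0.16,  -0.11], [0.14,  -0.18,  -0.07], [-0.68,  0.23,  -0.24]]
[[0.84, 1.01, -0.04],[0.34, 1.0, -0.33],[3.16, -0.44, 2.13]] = z @ [[-5.53, 2.02, -6.03], [-5.23, -1.82, -4.41], [-2.5, -5.63, 4.0]]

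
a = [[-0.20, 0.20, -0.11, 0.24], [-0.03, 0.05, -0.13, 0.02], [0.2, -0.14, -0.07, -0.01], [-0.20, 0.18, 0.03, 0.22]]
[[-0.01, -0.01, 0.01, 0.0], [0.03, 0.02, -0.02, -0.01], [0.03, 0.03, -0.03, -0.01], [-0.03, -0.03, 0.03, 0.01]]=a@[[0.21, 0.17, -0.19, -0.08], [0.17, 0.14, -0.15, -0.07], [-0.19, -0.15, 0.19, 0.08], [-0.08, -0.07, 0.08, 0.03]]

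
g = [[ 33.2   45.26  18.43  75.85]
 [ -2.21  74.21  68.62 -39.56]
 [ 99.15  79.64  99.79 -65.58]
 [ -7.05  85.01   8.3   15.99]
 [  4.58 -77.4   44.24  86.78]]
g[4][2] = 44.24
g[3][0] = -7.05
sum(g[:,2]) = 239.38000000000005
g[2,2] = 99.79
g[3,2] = 8.3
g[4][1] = -77.4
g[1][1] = 74.21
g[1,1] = 74.21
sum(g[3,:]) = 102.25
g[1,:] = [-2.21, 74.21, 68.62, -39.56]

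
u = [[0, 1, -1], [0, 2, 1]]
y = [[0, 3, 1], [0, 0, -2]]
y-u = [[0, 2, 2], [0, -2, -3]]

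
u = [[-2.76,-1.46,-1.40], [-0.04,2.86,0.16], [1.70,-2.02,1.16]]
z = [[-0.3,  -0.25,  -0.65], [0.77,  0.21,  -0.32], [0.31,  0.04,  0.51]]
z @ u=[[-0.27, 1.04, -0.37], [-2.68, 0.12, -1.42], [0.01, -1.37, 0.16]]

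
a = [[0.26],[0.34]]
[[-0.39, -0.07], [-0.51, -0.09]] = a@[[-1.49, -0.27]]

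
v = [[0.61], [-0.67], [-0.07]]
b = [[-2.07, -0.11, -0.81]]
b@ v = [[-1.13]]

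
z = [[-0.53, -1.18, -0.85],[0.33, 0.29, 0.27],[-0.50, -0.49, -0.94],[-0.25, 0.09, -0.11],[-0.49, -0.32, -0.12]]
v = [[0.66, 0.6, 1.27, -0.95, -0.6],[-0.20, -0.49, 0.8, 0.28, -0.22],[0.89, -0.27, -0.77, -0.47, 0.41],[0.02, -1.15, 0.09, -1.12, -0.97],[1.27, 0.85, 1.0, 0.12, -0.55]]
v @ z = [[-0.26, -1.12, -1.42],[-0.42, -0.20, -0.72],[-0.26, -0.92, -0.1],[0.32, -0.19, -0.17],[-0.65, -1.56, -1.74]]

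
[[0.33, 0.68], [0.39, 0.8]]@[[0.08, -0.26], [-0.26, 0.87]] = [[-0.15, 0.51], [-0.18, 0.59]]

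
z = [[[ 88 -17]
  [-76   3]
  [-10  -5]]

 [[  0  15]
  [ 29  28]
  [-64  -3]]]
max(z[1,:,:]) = 29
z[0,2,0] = -10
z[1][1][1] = 28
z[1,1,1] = 28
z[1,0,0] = 0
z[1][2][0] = -64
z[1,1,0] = 29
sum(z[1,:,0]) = -35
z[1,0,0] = 0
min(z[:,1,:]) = -76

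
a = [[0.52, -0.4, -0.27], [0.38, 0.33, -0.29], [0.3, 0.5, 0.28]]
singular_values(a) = [0.77, 0.76, 0.3]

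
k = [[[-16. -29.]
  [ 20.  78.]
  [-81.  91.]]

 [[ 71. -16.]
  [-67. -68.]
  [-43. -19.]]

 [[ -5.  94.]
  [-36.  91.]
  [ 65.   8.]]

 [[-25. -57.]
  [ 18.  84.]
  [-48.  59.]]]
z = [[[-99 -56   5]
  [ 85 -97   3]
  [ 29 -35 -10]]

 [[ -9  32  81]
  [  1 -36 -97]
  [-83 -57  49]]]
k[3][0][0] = -25.0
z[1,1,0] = 1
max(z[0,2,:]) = 29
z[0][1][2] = 3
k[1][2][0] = -43.0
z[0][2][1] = -35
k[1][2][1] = -19.0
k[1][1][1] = -68.0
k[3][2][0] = -48.0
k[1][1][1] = -68.0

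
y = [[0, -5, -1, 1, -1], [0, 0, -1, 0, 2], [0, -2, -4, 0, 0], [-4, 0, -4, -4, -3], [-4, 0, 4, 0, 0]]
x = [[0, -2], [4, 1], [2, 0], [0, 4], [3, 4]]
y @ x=[[-25, -5], [4, 8], [-16, -2], [-17, -20], [8, 8]]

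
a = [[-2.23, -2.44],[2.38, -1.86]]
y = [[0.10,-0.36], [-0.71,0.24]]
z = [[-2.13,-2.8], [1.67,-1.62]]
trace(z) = -3.75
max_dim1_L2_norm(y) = 0.75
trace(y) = 0.34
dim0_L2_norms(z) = [2.71, 3.23]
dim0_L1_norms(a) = [4.61, 4.3]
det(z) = 8.13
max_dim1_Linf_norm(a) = 2.44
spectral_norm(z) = 3.54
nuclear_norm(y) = 1.08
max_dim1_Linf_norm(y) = 0.71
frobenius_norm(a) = 4.48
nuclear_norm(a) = 6.32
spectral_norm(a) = 3.35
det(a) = 9.96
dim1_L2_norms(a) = [3.31, 3.02]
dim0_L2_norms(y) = [0.72, 0.43]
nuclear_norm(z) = 5.83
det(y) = -0.23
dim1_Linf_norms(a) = [2.44, 2.38]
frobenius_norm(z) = 4.22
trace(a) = -4.09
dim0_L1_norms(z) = [3.8, 4.42]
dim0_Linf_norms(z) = [2.13, 2.8]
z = y + a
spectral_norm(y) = 0.78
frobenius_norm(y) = 0.84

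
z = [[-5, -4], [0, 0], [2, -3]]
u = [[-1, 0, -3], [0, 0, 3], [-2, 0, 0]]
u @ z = [[-1, 13], [6, -9], [10, 8]]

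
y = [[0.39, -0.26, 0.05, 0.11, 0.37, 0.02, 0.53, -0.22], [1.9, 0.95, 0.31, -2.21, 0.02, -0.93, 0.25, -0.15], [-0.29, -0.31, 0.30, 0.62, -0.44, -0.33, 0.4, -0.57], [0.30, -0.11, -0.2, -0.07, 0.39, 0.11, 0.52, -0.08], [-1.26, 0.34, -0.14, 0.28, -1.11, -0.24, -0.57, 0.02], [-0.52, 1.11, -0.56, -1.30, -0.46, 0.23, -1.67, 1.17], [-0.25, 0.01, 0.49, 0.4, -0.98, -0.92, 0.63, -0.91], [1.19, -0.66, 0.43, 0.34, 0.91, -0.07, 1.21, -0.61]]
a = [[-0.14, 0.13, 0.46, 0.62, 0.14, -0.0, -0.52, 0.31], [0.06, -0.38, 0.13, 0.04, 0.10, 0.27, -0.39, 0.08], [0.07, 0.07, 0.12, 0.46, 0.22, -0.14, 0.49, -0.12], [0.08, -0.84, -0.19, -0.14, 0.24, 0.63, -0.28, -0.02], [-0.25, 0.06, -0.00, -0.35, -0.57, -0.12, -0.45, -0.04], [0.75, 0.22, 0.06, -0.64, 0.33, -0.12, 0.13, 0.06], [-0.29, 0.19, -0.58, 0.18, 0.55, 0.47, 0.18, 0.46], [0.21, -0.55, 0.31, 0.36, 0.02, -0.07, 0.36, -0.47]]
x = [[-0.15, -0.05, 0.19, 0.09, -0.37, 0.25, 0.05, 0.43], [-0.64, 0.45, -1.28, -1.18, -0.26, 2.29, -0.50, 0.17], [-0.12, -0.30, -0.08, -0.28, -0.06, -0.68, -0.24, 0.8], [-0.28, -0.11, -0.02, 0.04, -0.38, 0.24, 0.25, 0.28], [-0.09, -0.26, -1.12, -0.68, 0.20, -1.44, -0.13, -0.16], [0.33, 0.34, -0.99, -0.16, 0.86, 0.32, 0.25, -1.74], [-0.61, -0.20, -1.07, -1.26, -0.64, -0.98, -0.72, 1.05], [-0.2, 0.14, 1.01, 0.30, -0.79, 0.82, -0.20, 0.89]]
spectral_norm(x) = 3.20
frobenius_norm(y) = 5.73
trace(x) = 0.95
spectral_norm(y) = 3.85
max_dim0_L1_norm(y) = 6.1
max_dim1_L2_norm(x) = 3.04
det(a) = 0.00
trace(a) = -1.52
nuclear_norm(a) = 6.03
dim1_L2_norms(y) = [0.84, 3.23, 1.2, 0.77, 1.85, 2.82, 1.87, 2.2]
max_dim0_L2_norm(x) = 3.1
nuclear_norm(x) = 10.42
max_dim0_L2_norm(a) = 1.15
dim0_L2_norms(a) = [0.89, 1.12, 0.85, 1.15, 0.93, 0.86, 1.06, 0.74]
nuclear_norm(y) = 10.19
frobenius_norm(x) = 5.48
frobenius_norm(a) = 2.71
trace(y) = 0.71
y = x @ a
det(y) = 0.00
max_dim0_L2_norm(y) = 2.71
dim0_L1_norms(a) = [1.85, 2.44, 1.85, 2.79, 2.17, 1.82, 2.8, 1.56]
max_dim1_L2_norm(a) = 1.14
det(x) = 0.00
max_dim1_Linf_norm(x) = 2.29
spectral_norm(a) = 1.37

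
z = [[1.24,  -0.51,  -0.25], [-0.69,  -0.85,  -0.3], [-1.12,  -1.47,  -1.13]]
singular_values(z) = [2.44, 1.35, 0.26]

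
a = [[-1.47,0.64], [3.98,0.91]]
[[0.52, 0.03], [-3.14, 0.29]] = a @ [[-0.64, 0.04], [-0.65, 0.14]]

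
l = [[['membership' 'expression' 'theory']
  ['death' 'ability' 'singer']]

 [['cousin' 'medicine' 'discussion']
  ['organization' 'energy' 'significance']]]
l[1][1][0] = 'organization'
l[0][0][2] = 'theory'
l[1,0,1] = 'medicine'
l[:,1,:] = [['death', 'ability', 'singer'], ['organization', 'energy', 'significance']]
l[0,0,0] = 'membership'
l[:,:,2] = [['theory', 'singer'], ['discussion', 'significance']]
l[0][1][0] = 'death'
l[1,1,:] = ['organization', 'energy', 'significance']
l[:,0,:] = [['membership', 'expression', 'theory'], ['cousin', 'medicine', 'discussion']]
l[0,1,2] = 'singer'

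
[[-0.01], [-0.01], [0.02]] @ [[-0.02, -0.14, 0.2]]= [[0.0,0.0,-0.00], [0.0,0.00,-0.00], [-0.0,-0.00,0.00]]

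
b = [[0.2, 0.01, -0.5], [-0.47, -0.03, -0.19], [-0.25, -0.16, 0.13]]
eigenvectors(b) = [[0.39, 0.69, 0.59], [0.80, -0.67, -0.80], [0.45, -0.26, -0.12]]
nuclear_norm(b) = 1.25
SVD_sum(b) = [[0.36, 0.07, -0.27], [-0.21, -0.04, 0.16], [-0.24, -0.05, 0.18]] + [[-0.17, -0.02, -0.23], [-0.25, -0.03, -0.35], [-0.03, -0.0, -0.04]] + [[0.01, -0.05, -0.00],[-0.01, 0.04, 0.00],[0.02, -0.11, -0.00]]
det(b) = -0.04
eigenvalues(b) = [-0.37, 0.38, 0.29]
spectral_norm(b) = 0.61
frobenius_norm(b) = 0.81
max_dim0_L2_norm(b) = 0.57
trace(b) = 0.30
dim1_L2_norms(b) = [0.54, 0.51, 0.32]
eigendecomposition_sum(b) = [[-0.1,-0.06,-0.12], [-0.21,-0.12,-0.26], [-0.12,-0.07,-0.15]] + [[0.39, 0.45, -1.12],[-0.38, -0.44, 1.09],[-0.15, -0.17, 0.42]] + [[-0.09, -0.38, 0.75], [0.12, 0.52, -1.02], [0.02, 0.08, -0.15]]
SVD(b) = [[-0.75, -0.55, 0.37], [0.44, -0.83, -0.35], [0.5, -0.1, 0.86]] @ diag([0.6058507958553873, 0.5197198993470892, 0.12584132621696772]) @ [[-0.79,-0.17,0.59], [0.58,0.07,0.81], [0.17,-0.98,-0.04]]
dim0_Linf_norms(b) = [0.47, 0.16, 0.5]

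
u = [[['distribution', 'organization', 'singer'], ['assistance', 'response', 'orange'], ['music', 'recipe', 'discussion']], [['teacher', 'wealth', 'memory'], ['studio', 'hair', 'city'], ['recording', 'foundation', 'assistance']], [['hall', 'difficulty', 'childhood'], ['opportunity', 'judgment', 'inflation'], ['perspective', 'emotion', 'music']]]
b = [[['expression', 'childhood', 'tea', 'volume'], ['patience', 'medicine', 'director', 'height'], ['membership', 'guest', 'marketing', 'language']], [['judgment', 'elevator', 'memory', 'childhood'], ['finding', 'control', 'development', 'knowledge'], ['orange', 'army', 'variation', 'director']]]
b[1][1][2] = 'development'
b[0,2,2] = 'marketing'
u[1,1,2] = 'city'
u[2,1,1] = 'judgment'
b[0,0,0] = 'expression'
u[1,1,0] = 'studio'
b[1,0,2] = 'memory'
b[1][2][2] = 'variation'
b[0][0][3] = 'volume'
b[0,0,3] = 'volume'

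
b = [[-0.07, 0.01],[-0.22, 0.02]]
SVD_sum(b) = [[-0.07, 0.01], [-0.22, 0.02]] + [[0.00, 0.00], [-0.0, -0.00]]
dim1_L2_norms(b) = [0.07, 0.22]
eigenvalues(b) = [(-0.03+0.01j), (-0.03-0.01j)]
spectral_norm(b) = 0.23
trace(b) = -0.05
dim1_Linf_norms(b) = [0.07, 0.22]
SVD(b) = [[-0.3, -0.95], [-0.95, 0.30]] @ diag([0.2319226195473568, 0.0034494263714395777]) @ [[1.0,  -0.10], [-0.10,  -1.00]]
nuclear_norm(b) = 0.24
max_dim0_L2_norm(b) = 0.23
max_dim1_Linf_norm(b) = 0.22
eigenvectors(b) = [[-0.20+0.06j, (-0.2-0.06j)], [-0.98+0.00j, -0.98-0.00j]]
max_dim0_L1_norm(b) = 0.29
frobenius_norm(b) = 0.23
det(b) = 0.00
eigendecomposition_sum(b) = [[-0.04-0.04j,0.01+0.01j], [(-0.11-0.21j),0.01+0.05j]] + [[(-0.04+0.04j), 0.01-0.01j], [-0.11+0.21j, (0.01-0.05j)]]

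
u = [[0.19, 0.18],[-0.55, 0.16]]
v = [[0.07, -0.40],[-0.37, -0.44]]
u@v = [[-0.05, -0.16],  [-0.10, 0.15]]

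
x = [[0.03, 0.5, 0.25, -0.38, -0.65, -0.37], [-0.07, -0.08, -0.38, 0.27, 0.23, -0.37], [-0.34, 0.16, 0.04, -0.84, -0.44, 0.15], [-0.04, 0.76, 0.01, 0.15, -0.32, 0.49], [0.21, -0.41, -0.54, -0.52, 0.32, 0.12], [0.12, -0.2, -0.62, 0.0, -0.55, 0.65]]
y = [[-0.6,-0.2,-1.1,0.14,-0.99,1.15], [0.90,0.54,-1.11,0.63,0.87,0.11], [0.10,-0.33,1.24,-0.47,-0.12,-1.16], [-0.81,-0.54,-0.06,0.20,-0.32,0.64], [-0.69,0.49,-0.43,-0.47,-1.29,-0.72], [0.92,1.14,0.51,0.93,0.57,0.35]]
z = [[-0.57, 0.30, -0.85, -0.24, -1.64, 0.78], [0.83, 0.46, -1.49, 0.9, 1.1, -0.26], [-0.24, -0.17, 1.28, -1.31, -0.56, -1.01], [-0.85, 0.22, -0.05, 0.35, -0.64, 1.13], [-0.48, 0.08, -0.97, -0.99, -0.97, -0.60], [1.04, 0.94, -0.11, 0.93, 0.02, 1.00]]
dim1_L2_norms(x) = [1.01, 0.65, 1.03, 0.97, 0.94, 1.08]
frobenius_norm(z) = 4.94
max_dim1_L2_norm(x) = 1.08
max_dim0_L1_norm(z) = 4.93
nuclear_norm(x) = 5.16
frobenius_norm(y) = 4.38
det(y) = -1.41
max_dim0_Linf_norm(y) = 1.29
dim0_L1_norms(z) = [4.01, 2.17, 4.75, 4.72, 4.93, 4.78]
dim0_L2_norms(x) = [0.43, 1.03, 0.94, 1.1, 1.08, 0.99]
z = y + x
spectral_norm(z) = 3.35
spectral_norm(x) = 1.47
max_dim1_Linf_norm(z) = 1.64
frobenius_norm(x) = 2.35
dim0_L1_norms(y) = [4.02, 3.24, 4.45, 2.84, 4.16, 4.13]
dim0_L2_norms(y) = [1.78, 1.51, 2.1, 1.33, 1.96, 1.93]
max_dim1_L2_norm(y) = 1.98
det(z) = -0.64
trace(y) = 0.44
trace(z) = 1.55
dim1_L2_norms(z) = [2.12, 2.28, 2.19, 1.61, 1.86, 1.96]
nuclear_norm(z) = 9.72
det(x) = 0.18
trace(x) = 1.11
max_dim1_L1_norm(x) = 2.18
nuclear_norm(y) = 8.88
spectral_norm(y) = 2.86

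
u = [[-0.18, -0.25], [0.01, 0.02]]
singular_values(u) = [0.31, 0.0]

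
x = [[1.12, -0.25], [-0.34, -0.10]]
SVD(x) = [[-0.96, 0.27], [0.27, 0.96]] @ diag([1.1895690776851426, 0.16560618773258187]) @ [[-0.98, 0.18], [-0.18, -0.98]]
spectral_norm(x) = 1.19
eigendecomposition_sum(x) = [[1.13,-0.22],[-0.30,0.06]] + [[-0.01, -0.03], [-0.04, -0.16]]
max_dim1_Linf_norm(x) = 1.12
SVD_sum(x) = [[1.13, -0.21], [-0.31, 0.06]] + [[-0.01, -0.04], [-0.03, -0.16]]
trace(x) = 1.02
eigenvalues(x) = [1.19, -0.17]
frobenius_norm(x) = 1.20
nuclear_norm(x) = 1.36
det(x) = -0.20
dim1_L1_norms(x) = [1.37, 0.44]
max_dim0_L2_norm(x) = 1.17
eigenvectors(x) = [[0.97, 0.19],[-0.26, 0.98]]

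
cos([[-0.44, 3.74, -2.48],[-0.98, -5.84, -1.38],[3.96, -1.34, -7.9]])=[[-5.35, 3.02, -1.42], [-2.04, -5.23, 2.69], [0.37, 6.00, -3.88]]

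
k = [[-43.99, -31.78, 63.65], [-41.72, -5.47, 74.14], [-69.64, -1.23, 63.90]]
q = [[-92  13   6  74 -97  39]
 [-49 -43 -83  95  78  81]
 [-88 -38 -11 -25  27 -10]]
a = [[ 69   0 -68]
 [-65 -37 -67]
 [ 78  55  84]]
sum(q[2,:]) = -145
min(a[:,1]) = -37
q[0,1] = 13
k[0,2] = 63.65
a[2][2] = 84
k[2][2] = 63.9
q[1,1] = -43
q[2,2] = -11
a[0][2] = -68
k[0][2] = 63.65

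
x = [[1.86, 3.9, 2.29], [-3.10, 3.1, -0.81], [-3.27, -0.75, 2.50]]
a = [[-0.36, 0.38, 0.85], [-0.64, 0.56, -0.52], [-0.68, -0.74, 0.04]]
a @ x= [[-4.63, -0.86, 0.99], [-1.23, -0.37, -3.22], [0.9, -4.98, -0.86]]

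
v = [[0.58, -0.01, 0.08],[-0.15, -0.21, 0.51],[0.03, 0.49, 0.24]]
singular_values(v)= [0.62, 0.57, 0.51]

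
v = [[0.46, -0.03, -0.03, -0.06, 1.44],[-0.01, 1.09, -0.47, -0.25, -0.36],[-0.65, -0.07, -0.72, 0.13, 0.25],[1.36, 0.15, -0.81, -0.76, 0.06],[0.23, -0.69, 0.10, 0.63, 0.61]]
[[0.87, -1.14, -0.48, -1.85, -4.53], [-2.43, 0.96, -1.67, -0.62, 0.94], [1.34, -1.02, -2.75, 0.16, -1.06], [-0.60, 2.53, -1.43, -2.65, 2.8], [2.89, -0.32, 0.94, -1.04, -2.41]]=v@[[0.09,1.83,1.14,-1.85,0.9], [-2.13,0.31,-0.33,-0.63,-1.03], [-1.20,-0.64,2.77,1.05,-0.78], [1.85,0.58,0.86,-1.12,-1.73], [0.58,-1.36,-0.61,-0.73,-3.54]]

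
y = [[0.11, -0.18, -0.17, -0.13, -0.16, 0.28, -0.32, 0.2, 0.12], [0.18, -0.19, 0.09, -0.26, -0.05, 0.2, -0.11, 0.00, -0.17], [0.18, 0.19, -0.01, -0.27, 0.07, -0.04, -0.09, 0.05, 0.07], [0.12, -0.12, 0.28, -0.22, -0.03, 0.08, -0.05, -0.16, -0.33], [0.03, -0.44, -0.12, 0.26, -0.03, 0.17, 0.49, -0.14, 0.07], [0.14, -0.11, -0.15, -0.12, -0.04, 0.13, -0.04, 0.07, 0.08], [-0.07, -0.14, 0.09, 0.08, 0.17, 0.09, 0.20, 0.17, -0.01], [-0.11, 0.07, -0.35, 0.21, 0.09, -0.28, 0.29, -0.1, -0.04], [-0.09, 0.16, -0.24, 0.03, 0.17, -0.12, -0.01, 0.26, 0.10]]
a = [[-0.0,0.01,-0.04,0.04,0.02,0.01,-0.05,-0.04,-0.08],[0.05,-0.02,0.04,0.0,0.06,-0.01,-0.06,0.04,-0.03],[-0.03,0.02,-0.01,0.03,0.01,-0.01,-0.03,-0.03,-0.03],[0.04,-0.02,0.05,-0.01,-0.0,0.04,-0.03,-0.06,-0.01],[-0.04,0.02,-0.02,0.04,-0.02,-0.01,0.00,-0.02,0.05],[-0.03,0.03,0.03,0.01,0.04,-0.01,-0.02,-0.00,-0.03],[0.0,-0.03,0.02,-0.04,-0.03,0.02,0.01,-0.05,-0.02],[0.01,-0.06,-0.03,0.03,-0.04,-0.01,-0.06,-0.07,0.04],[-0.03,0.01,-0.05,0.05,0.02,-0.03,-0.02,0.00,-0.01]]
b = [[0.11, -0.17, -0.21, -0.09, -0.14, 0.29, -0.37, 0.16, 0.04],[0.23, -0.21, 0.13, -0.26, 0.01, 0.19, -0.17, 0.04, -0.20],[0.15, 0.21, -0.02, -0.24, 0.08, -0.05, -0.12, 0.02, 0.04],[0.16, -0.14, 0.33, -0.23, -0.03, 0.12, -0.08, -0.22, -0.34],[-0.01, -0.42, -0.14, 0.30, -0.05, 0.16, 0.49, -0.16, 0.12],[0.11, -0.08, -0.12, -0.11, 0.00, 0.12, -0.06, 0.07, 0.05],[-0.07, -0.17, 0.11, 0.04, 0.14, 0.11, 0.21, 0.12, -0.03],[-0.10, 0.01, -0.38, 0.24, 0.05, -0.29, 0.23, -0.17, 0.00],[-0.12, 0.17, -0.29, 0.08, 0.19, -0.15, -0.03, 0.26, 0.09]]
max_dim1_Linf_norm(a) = 0.08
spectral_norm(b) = 1.07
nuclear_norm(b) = 3.66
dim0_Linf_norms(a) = [0.05, 0.06, 0.05, 0.05, 0.06, 0.04, 0.06, 0.07, 0.08]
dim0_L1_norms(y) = [1.03, 1.6, 1.5, 1.58, 0.81, 1.39, 1.6, 1.15, 0.99]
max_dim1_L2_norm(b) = 0.77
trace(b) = -0.15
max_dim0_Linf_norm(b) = 0.49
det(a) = 0.00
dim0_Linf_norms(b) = [0.23, 0.42, 0.38, 0.3, 0.19, 0.29, 0.49, 0.26, 0.34]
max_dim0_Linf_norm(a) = 0.08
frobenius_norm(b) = 1.63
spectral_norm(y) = 0.99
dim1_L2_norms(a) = [0.12, 0.12, 0.07, 0.1, 0.09, 0.08, 0.08, 0.13, 0.09]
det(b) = 0.00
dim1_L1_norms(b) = [1.58, 1.44, 0.93, 1.65, 1.85, 0.72, 1.0, 1.47, 1.38]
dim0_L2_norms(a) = [0.09, 0.08, 0.1, 0.1, 0.09, 0.06, 0.11, 0.12, 0.12]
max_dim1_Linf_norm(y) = 0.49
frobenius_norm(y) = 1.56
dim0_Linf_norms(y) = [0.18, 0.44, 0.35, 0.27, 0.17, 0.28, 0.49, 0.26, 0.33]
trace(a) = -0.14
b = a + y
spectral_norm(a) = 0.16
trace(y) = -0.01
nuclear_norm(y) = 3.48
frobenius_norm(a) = 0.30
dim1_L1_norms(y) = [1.67, 1.25, 0.97, 1.39, 1.75, 0.88, 1.02, 1.54, 1.18]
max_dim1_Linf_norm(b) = 0.49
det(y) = 0.00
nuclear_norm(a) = 0.70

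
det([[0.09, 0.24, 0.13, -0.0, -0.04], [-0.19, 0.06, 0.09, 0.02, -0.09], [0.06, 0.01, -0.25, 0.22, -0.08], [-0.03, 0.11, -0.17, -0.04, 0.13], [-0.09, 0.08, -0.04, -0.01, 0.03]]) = 0.000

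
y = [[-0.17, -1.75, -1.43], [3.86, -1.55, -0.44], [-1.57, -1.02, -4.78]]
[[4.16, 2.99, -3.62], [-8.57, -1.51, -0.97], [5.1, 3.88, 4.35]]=y@ [[-3.16, -1.0, 0.97],[-2.48, -1.47, 3.61],[0.50, -0.17, -2.0]]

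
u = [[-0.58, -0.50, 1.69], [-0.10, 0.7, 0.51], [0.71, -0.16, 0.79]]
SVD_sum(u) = [[-0.28, -0.35, 1.77], [-0.06, -0.07, 0.36], [-0.11, -0.13, 0.67]] + [[-0.31,-0.02,-0.05], [0.03,0.00,0.01], [0.81,0.05,0.14]] + [[0.01, -0.13, -0.02], [-0.07, 0.77, 0.14], [0.01, -0.08, -0.01]]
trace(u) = 0.91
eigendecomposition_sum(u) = [[(-0.92+0j),-0.17-0.00j,(0.82-0j)], [-0.13+0.00j,(-0.02-0j),(0.12-0j)], [0.31-0.00j,0.06+0.00j,(-0.28+0j)]] + [[(0.17-1.61j),-0.16+3.59j,(0.44-3.22j)], [0.02-2.93j,(0.36+6.5j),0.20-5.88j], [0.20-2.43j,(-0.11+5.42j),(0.53-4.87j)]] + [[0.17+1.61j, (-0.16-3.59j), 0.44+3.22j], [0.02+2.93j, (0.36-6.5j), (0.2+5.88j)], [(0.2+2.43j), -0.11-5.42j, 0.53+4.87j]]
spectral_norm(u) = 1.98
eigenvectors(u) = [[(0.94+0j), (0.39+0.04j), (0.39-0.04j)], [0.13+0.00j, (0.71+0j), (0.71-0j)], [(-0.32+0j), 0.59+0.04j, (0.59-0.04j)]]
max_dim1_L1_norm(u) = 2.77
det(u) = -1.40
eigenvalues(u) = [(-1.23+0j), (1.07+0.03j), (1.07-0.03j)]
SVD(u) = [[-0.92, 0.36, 0.16], [-0.19, -0.04, -0.98], [-0.35, -0.93, 0.10]] @ diag([1.9843056952603129, 0.8811626227240648, 0.8015505848488492]) @ [[0.15, 0.19, -0.97],[-0.98, -0.06, -0.17],[0.09, -0.98, -0.18]]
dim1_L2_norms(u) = [1.86, 0.87, 1.07]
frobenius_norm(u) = 2.31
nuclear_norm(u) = 3.67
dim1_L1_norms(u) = [2.77, 1.31, 1.66]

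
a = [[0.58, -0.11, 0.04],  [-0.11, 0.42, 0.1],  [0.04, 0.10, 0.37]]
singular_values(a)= [0.64, 0.47, 0.26]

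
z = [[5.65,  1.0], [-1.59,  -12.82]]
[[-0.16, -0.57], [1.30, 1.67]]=z @ [[-0.01,-0.08], [-0.1,-0.12]]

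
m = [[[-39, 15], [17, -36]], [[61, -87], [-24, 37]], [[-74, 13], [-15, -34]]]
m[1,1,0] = -24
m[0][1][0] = 17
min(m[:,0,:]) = -87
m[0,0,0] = -39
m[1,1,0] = -24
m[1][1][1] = 37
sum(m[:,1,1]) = -33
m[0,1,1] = -36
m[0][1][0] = 17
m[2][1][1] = -34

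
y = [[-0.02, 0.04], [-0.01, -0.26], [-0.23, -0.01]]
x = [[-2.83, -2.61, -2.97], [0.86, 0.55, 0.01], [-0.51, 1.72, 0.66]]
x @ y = [[0.77,0.6], [-0.02,-0.11], [-0.16,-0.47]]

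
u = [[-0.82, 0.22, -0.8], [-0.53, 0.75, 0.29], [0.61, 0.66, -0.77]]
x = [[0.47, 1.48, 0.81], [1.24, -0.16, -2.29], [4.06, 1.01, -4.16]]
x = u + [[1.29, 1.26, 1.61], [1.77, -0.91, -2.58], [3.45, 0.35, -3.39]]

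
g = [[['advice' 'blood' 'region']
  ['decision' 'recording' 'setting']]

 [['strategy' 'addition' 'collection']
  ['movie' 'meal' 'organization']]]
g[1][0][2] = 'collection'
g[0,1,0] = 'decision'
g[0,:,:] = [['advice', 'blood', 'region'], ['decision', 'recording', 'setting']]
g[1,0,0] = 'strategy'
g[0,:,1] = ['blood', 'recording']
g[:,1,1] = ['recording', 'meal']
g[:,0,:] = [['advice', 'blood', 'region'], ['strategy', 'addition', 'collection']]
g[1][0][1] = 'addition'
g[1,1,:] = ['movie', 'meal', 'organization']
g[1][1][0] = 'movie'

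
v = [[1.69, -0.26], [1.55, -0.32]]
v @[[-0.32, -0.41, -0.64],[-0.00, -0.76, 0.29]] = [[-0.54, -0.5, -1.16],[-0.5, -0.39, -1.08]]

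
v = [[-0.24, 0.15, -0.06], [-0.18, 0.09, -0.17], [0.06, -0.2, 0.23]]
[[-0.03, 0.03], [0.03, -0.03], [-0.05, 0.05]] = v @ [[0.15,  -0.14],[-0.11,  0.1],[-0.37,  0.35]]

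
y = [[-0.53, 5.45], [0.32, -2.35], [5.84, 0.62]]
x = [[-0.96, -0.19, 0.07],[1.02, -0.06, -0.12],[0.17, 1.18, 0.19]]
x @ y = [[0.86,-4.74], [-1.26,5.63], [1.40,-1.73]]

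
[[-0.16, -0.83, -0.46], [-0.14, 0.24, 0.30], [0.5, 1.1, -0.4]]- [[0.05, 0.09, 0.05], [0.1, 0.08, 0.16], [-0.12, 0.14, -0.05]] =[[-0.21,-0.92,-0.51], [-0.24,0.16,0.14], [0.62,0.96,-0.35]]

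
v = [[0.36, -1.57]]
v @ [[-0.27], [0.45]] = [[-0.8]]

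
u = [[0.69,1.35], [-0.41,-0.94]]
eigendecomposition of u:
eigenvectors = [[0.94, -0.76], [-0.34, 0.65]]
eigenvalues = [0.21, -0.46]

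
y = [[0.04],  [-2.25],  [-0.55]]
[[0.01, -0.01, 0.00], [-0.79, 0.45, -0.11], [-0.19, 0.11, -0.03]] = y @ [[0.35, -0.20, 0.05]]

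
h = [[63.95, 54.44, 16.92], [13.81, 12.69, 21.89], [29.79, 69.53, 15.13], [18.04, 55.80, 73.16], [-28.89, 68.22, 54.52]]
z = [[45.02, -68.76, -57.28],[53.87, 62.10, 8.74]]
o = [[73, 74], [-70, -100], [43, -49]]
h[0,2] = 16.92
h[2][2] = 15.13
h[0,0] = 63.95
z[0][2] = -57.28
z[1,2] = 8.74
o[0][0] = 73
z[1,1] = 62.1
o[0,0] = 73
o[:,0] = [73, -70, 43]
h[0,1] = 54.44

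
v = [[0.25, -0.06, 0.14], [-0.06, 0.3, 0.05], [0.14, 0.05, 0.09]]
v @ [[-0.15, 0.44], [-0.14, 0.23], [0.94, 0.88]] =[[0.1, 0.22],[0.01, 0.09],[0.06, 0.15]]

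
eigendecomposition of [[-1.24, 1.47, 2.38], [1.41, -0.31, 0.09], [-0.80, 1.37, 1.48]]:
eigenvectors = [[-0.29+0.17j, -0.29-0.17j, (0.68+0j)], [0.77+0.00j, (0.77-0j), (0.49+0j)], [(-0.54-0.01j), (-0.54+0.01j), (0.54+0j)]]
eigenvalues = [(-0.9+0.31j), (-0.9-0.31j), (1.73+0j)]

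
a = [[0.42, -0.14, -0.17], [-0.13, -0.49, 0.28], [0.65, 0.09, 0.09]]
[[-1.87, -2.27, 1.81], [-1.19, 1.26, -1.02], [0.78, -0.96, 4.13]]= a @[[-0.34, -2.51, 5.8],[5.66, 1.49, 1.79],[5.48, 5.94, 2.2]]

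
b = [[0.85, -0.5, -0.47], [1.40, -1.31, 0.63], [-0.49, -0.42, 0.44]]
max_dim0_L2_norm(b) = 1.71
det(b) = 0.78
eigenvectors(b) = [[0.71+0.00j, -0.30-0.22j, (-0.3+0.22j)], [(0.24+0j), -0.82+0.00j, -0.82-0.00j], [(-0.66+0j), (-0.31-0.3j), -0.31+0.30j]]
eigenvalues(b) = [(1.12+0j), (-0.57+0.61j), (-0.57-0.61j)]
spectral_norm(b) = 2.18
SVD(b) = [[-0.40, 0.61, 0.68], [-0.92, -0.27, -0.29], [0.01, -0.74, 0.67]] @ diag([2.1790468274040133, 1.0009376278898128, 0.35549794521884015]) @ [[-0.75, 0.64, -0.18], [0.50, 0.37, -0.79], [-0.44, -0.68, -0.59]]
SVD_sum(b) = [[0.65,-0.56,0.15], [1.49,-1.28,0.35], [-0.01,0.01,-0.00]] + [[0.31, 0.22, -0.48],  [-0.14, -0.1, 0.22],  [-0.37, -0.27, 0.58]] + [[-0.11, -0.16, -0.14], [0.05, 0.07, 0.06], [-0.10, -0.16, -0.14]]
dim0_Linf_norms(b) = [1.4, 1.31, 0.63]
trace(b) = -0.02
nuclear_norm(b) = 3.54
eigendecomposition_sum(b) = [[(0.67+0j), -0.05+0.00j, -0.51+0.00j], [(0.22+0j), -0.02+0.00j, -0.17+0.00j], [(-0.62+0j), (0.05+0j), 0.47+0.00j]] + [[0.09+0.32j, (-0.23-0.19j), 0.02+0.28j], [0.59+0.44j, -0.65-0.03j, (0.4+0.46j)], [(0.06+0.38j), -0.23-0.24j, (-0.02+0.32j)]] + [[(0.09-0.32j),(-0.23+0.19j),(0.02-0.28j)],  [0.59-0.44j,-0.65+0.03j,0.40-0.46j],  [(0.06-0.38j),-0.23+0.24j,(-0.02-0.32j)]]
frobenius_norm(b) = 2.42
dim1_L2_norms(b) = [1.09, 2.02, 0.78]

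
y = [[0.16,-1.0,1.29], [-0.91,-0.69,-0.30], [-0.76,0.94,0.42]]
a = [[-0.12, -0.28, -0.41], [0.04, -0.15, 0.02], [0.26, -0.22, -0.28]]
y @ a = [[0.28, -0.18, -0.45], [0.0, 0.42, 0.44], [0.24, -0.02, 0.21]]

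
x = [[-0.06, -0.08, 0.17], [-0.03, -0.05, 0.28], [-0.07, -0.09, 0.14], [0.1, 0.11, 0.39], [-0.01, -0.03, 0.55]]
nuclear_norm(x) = 0.99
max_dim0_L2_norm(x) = 0.76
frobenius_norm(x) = 0.79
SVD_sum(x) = [[0.00, -0.00, 0.17], [0.0, -0.01, 0.28], [0.00, -0.00, 0.14], [0.0, -0.01, 0.39], [0.00, -0.01, 0.55]] + [[-0.06, -0.08, -0.0], [-0.03, -0.04, -0.00], [-0.07, -0.09, -0.0], [0.10, 0.12, 0.00], [-0.01, -0.02, -0.00]] + [[0.00, -0.0, -0.0], [0.0, -0.0, -0.0], [-0.0, 0.00, 0.00], [0.00, -0.00, -0.00], [-0.0, 0.00, 0.00]]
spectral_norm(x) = 0.76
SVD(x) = [[0.22, 0.44, 0.01], [0.37, 0.24, 0.87], [0.19, 0.51, -0.34], [0.51, -0.69, 0.01], [0.72, 0.10, -0.36]] @ diag([0.7628113700658671, 0.22161494887602728, 0.0023723686286287564]) @ [[0.01, -0.02, 1.0],  [-0.63, -0.78, -0.01],  [0.78, -0.63, -0.02]]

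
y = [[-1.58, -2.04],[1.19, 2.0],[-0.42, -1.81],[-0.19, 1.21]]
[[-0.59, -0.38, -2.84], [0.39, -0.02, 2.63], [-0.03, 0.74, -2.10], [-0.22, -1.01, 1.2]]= y @ [[0.5, 1.09, 0.43], [-0.10, -0.66, 1.06]]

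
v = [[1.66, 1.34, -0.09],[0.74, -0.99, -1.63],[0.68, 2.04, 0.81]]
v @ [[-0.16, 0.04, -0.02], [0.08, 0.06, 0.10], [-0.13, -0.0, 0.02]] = [[-0.15, 0.15, 0.10], [0.01, -0.03, -0.15], [-0.05, 0.15, 0.21]]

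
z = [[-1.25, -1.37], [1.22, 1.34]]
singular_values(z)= [2.59, 0.0]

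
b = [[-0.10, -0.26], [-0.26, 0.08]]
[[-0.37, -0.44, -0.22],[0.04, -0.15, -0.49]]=b @ [[0.26, 0.99, 1.91], [1.32, 1.33, 0.12]]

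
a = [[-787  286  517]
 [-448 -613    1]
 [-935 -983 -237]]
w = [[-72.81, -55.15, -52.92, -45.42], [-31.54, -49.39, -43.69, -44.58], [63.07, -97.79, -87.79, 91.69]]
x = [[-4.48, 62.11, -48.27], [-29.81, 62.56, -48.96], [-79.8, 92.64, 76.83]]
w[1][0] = -31.54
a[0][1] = 286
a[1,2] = 1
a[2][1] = -983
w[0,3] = -45.42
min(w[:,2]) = -87.79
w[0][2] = -52.92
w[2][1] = -97.79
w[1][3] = -44.58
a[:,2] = [517, 1, -237]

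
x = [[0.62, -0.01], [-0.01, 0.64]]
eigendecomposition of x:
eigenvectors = [[-0.92,  0.38], [-0.38,  -0.92]]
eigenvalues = [0.62, 0.64]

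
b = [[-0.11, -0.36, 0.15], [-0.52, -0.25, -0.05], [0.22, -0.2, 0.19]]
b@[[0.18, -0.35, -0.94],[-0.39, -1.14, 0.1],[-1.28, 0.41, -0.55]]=[[-0.07, 0.51, -0.02], [0.07, 0.45, 0.49], [-0.13, 0.23, -0.33]]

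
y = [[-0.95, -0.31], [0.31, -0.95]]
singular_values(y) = [1.0, 1.0]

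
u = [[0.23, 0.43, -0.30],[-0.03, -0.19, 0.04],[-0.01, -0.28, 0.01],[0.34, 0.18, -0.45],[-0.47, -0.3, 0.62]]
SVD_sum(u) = [[0.29, 0.26, -0.38], [-0.07, -0.07, 0.09], [-0.08, -0.07, 0.10], [0.31, 0.28, -0.41], [-0.44, -0.40, 0.58]] + [[-0.06, 0.17, 0.08],[0.04, -0.12, -0.06],[0.07, -0.21, -0.09],[0.03, -0.10, -0.04],[-0.03, 0.10, 0.04]] + [[0.00, -0.00, 0.0],[0.00, -0.00, 0.0],[-0.0, 0.00, -0.00],[-0.00, 0.0, -0.00],[-0.00, 0.0, -0.00]]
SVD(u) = [[-0.46,-0.52,0.30], [0.12,0.38,0.86], [0.13,0.64,-0.18], [-0.5,0.30,-0.34], [0.71,-0.30,-0.15]] @ diag([1.1619590104057513, 0.3750320632798933, 0.0014864887869965135]) @ [[-0.53,-0.48,0.7],[0.29,-0.88,-0.39],[0.8,-0.01,0.6]]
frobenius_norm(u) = 1.22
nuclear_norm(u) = 1.54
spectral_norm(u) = 1.16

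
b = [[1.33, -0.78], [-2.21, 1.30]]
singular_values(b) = [2.99, 0.0]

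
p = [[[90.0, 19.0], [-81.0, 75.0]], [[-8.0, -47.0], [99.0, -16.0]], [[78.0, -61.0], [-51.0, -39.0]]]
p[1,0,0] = -8.0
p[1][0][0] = -8.0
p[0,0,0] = 90.0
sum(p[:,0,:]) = 71.0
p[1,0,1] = -47.0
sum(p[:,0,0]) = 160.0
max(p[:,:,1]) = 75.0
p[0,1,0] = -81.0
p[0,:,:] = [[90.0, 19.0], [-81.0, 75.0]]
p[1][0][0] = -8.0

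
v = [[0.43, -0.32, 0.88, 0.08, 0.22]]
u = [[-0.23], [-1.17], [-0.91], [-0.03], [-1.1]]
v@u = [[-0.77]]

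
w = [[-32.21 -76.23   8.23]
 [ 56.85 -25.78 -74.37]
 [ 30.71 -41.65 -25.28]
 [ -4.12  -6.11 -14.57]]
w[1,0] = 56.85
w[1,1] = -25.78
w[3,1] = -6.11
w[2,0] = 30.71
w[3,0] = -4.12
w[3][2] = -14.57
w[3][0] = -4.12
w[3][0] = -4.12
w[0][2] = 8.23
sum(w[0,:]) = -100.21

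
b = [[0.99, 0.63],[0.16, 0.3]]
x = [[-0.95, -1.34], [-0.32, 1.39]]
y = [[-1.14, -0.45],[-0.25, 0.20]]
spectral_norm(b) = 1.21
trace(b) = 1.29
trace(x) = 0.44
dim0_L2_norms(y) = [1.17, 0.49]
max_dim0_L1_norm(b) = 1.15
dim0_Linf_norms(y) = [1.14, 0.45]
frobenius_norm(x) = 2.18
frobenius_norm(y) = 1.27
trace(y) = -0.94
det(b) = 0.20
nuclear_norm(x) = 2.87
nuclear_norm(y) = 1.51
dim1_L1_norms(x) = [2.29, 1.71]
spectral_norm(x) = 1.99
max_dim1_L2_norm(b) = 1.17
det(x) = -1.75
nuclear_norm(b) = 1.37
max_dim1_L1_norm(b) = 1.62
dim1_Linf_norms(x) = [1.34, 1.39]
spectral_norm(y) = 1.24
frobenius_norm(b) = 1.22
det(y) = -0.34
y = b @ x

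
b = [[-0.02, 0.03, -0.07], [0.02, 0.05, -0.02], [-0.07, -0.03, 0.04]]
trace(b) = 0.07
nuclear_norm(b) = 0.20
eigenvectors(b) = [[0.84, -0.51, -0.27],[-0.05, -0.44, 0.8],[0.54, 0.74, 0.53]]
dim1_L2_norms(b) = [0.08, 0.06, 0.09]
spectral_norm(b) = 0.11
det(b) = -0.00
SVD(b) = [[0.52,-0.82,-0.23],[0.47,0.05,0.88],[-0.71,-0.57,0.42]] @ diag([0.10760581335537783, 0.0666193600025544, 0.02971278857626213]) @ [[0.45, 0.56, -0.69], [0.86, -0.07, 0.50], [-0.23, 0.82, 0.52]]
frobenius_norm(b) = 0.13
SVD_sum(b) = [[0.03,0.03,-0.04], [0.02,0.03,-0.04], [-0.03,-0.04,0.05]] + [[-0.05, 0.00, -0.03], [0.00, -0.0, 0.00], [-0.03, 0.0, -0.02]] + [[0.0, -0.01, -0.00], [-0.01, 0.02, 0.01], [-0.0, 0.01, 0.01]]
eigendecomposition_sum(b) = [[-0.05, 0.0, -0.03],[0.0, -0.0, 0.00],[-0.03, 0.0, -0.02]] + [[0.03, 0.03, -0.04], [0.02, 0.03, -0.03], [-0.04, -0.05, 0.05]] + [[0.0, -0.01, -0.00], [-0.00, 0.02, 0.01], [-0.0, 0.01, 0.01]]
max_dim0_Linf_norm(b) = 0.07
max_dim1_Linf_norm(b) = 0.07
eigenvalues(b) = [-0.07, 0.11, 0.03]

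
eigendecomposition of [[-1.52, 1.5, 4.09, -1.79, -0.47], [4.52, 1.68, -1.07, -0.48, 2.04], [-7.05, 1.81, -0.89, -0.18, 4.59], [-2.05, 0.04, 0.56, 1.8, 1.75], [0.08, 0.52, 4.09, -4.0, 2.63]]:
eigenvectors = [[-0.02+0.51j, (-0.02-0.51j), (0.17+0.09j), (0.17-0.09j), 0.30+0.00j], [0.18-0.40j, (0.18+0.4j), 0.55+0.00j, 0.55-0.00j, (0.74+0j)], [(-0.66+0j), -0.66-0.00j, (0.1+0.38j), 0.10-0.38j, 0.29+0.00j], [-0.07+0.06j, -0.07-0.06j, (0.36+0.37j), 0.36-0.37j, 0.18+0.00j], [0.20+0.25j, 0.20-0.25j, 0.02+0.48j, (0.02-0.48j), (0.5+0j)]]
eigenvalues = [(-3+4.8j), (-3-4.8j), (2.68+1.49j), (2.68-1.49j), (4.34+0j)]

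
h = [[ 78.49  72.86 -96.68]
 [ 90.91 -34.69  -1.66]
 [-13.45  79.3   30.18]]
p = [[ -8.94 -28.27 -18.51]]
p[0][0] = -8.94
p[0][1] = -28.27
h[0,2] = -96.68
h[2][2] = 30.18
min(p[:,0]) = -8.94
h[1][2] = -1.66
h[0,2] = -96.68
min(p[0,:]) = -28.27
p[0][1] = -28.27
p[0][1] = -28.27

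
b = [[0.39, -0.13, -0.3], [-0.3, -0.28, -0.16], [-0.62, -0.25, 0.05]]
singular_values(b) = [0.84, 0.45, 0.02]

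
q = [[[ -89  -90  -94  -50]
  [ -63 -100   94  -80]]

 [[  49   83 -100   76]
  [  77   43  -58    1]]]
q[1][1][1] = 43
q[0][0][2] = -94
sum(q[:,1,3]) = -79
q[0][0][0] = -89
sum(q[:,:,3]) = -53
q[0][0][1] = -90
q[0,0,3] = -50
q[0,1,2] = 94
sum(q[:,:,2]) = -158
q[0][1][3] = -80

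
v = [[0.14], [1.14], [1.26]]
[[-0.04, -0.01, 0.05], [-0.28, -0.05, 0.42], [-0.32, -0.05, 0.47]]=v @ [[-0.25, -0.04, 0.37]]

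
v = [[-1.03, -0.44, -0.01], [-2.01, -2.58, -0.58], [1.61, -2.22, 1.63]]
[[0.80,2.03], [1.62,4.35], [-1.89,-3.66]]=v @ [[-0.8, -1.93],[0.06, -0.08],[-0.29, -0.45]]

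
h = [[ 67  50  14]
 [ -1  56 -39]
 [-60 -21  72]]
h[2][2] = 72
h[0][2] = 14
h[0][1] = 50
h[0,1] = 50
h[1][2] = -39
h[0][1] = 50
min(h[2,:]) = -60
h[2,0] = -60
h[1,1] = 56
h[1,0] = -1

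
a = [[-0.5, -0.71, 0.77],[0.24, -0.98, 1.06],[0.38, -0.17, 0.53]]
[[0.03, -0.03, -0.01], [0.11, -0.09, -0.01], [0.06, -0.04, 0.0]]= a@[[0.08, -0.06, 0.01], [-0.06, 0.06, 0.01], [0.03, -0.02, 0.0]]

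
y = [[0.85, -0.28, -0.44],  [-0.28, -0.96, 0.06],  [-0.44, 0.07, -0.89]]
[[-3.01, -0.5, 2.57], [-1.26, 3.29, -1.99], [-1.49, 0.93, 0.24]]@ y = [[-3.55, 1.50, -0.99], [-1.12, -2.94, 2.52], [-1.63, -0.46, 0.5]]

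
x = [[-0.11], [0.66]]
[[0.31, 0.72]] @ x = [[0.44]]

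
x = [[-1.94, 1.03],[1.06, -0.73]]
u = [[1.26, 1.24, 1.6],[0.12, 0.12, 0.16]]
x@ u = [[-2.32, -2.28, -2.94], [1.25, 1.23, 1.58]]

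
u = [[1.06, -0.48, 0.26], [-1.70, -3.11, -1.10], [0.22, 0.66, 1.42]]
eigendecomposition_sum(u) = [[(-0.15+0j), -0.38-0.00j, -0.08-0.00j], [-1.22+0.00j, -3.11-0.00j, (-0.68-0j)], [(0.18-0j), 0.47+0.00j, 0.10+0.00j]] + [[0.60+0.01j, (-0.05-0.3j), (0.17-2.02j)], [-0.24-0.05j, -0.00+0.13j, (-0.21+0.8j)], [0.02+0.20j, (0.1-0.03j), 0.66-0.02j]] + [[(0.6-0.01j), -0.05+0.30j, 0.17+2.02j], [(-0.24+0.05j), (-0-0.13j), -0.21-0.80j], [0.02-0.20j, 0.10+0.03j, 0.66+0.02j]]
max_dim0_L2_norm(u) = 3.22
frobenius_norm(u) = 4.21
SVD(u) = [[-0.05, -0.91, -0.42], [0.95, -0.17, 0.26], [-0.3, -0.38, 0.87]] @ diag([3.8822718399188854, 1.196746684111396, 1.0908082943584587]) @ [[-0.45, -0.81, -0.38], [-0.64, 0.59, -0.50], [-0.63, -0.02, 0.78]]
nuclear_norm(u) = 6.17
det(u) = -5.07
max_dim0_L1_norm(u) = 4.25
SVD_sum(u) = [[0.08, 0.15, 0.07], [-1.65, -2.99, -1.42], [0.53, 0.95, 0.45]] + [[0.69, -0.64, 0.54], [0.13, -0.12, 0.10], [0.29, -0.27, 0.23]] + [[0.28, 0.01, -0.35], [-0.18, -0.01, 0.22], [-0.60, -0.02, 0.74]]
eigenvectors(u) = [[(-0.12+0j), (-0.89+0j), (-0.89-0j)], [-0.98+0.00j, 0.36+0.06j, 0.36-0.06j], [(0.15+0j), (-0.03-0.29j), -0.03+0.29j]]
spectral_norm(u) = 3.88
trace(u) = -0.63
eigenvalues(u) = [(-3.15+0j), (1.26+0.12j), (1.26-0.12j)]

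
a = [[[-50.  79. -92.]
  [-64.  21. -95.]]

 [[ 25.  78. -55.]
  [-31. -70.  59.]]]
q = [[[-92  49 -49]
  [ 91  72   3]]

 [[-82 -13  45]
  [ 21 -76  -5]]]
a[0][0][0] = -50.0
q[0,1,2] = 3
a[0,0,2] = -92.0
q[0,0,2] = -49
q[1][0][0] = -82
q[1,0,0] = -82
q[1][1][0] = 21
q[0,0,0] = -92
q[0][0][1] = 49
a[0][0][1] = 79.0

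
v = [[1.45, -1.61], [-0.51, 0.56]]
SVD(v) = [[-0.94, 0.33], [0.33, 0.94]] @ diag([2.2952743368517234, 0.003964667688691959]) @ [[-0.67, 0.74], [-0.74, -0.67]]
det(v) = -0.01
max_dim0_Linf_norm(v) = 1.61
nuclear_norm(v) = 2.30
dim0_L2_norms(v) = [1.54, 1.7]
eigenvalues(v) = [2.01, -0.0]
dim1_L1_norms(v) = [3.06, 1.07]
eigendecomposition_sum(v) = [[1.45, -1.61], [-0.51, 0.56]] + [[-0.00, -0.00], [-0.00, -0.0]]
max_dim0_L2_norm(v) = 1.7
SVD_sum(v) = [[1.45,-1.61], [-0.51,0.56]] + [[-0.00, -0.00], [-0.0, -0.00]]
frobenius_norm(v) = 2.30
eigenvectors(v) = [[0.94, 0.74], [-0.33, 0.67]]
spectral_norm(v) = 2.30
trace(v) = 2.01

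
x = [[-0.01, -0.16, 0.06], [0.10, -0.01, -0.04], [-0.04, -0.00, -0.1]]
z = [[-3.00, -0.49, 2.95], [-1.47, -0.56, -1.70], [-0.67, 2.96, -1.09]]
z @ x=[[-0.14, 0.48, -0.46], [0.03, 0.24, 0.10], [0.35, 0.08, -0.05]]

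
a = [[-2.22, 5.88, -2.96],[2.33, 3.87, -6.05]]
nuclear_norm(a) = 13.51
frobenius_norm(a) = 10.26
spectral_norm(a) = 9.40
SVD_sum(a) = [[0.18,4.50,-4.3], [0.21,5.09,-4.86]] + [[-2.40, 1.38, 1.34], [2.12, -1.22, -1.19]]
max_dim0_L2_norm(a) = 7.04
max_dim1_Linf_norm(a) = 6.05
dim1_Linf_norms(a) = [5.88, 6.05]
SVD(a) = [[-0.66,-0.75], [-0.75,0.66]] @ diag([9.401894219920226, 4.108172960992593]) @ [[-0.03, -0.72, 0.69], [0.78, -0.45, -0.44]]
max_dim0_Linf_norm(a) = 6.05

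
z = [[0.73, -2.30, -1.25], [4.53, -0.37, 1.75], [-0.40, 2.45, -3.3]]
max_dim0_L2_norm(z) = 4.61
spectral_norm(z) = 5.46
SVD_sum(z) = [[0.47, -0.23, 0.37],[3.29, -1.6, 2.57],[-2.26, 1.09, -1.76]] + [[-0.19, -0.17, 0.14],[1.26, 1.14, -0.90],[1.79, 1.62, -1.29]] + [[0.45, -1.9, -1.76],  [-0.02, 0.09, 0.08],  [0.06, -0.27, -0.25]]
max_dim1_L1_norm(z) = 6.65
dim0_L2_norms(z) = [4.61, 3.38, 3.94]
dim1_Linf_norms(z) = [2.3, 4.53, 3.3]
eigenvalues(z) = [(0.76+3.22j), (0.76-3.22j), (-4.46+0j)]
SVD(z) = [[-0.12, -0.09, -0.99], [-0.82, 0.57, 0.05], [0.56, 0.82, -0.14]] @ diag([5.460976033953799, 3.360872505818367, 2.6533896728932254]) @ [[-0.74, 0.36, -0.57],[0.65, 0.59, -0.47],[-0.17, 0.72, 0.67]]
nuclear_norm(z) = 11.48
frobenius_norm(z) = 6.94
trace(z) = -2.94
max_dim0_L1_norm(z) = 6.3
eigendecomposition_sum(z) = [[0.39+1.59j, -1.17+0.29j, -0.56+0.08j], [1.91-0.18j, (0.14+1.42j), 0.67j], [(0.56-0.71j), (0.53+0.41j), 0.23+0.22j]] + [[0.39-1.59j,(-1.17-0.29j),-0.56-0.08j],[(1.91+0.18j),0.14-1.42j,-0.67j],[(0.56+0.71j),(0.53-0.41j),0.23-0.22j]] + [[-0.05+0.00j, (0.05-0j), -0.13+0.00j], [(0.7-0j), (-0.65+0j), 1.75-0.00j], [(-1.51+0j), 1.40-0.00j, (-3.75+0j)]]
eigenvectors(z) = [[0.09+0.60j, 0.09-0.60j, (0.03+0j)], [(0.72+0j), (0.72-0j), -0.42+0.00j], [0.23-0.24j, 0.23+0.24j, 0.91+0.00j]]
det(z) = -48.70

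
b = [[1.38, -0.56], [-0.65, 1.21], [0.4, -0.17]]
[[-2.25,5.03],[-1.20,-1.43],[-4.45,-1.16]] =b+[[-3.63, 5.59], [-0.55, -2.64], [-4.85, -0.99]]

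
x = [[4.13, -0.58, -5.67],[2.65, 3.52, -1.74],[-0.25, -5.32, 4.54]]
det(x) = 109.442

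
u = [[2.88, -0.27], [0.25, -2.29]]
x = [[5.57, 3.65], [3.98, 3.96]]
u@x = [[14.97, 9.44], [-7.72, -8.16]]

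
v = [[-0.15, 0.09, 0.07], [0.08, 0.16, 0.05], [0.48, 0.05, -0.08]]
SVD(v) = [[-0.29, -0.56, 0.77],[0.16, -0.83, -0.54],[0.94, -0.03, 0.33]] @ diag([0.5188253751608931, 0.2002993731030997, 0.000625478747479386]) @ [[0.98, 0.09, -0.17], [0.02, -0.92, -0.39], [0.19, -0.38, 0.90]]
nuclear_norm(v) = 0.72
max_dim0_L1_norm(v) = 0.71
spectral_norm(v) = 0.52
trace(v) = -0.07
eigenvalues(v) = [-0.3, 0.0, 0.23]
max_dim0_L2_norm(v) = 0.51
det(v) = -0.00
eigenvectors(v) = [[0.41,-0.19,-0.29], [0.03,0.38,-0.77], [-0.91,-0.9,-0.57]]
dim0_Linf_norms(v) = [0.48, 0.16, 0.08]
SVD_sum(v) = [[-0.15, -0.01, 0.03],[0.08, 0.01, -0.01],[0.48, 0.04, -0.08]] + [[-0.00, 0.10, 0.04], [-0.0, 0.15, 0.06], [-0.00, 0.01, 0.00]] + [[0.0, -0.0, 0.00], [-0.0, 0.0, -0.00], [0.0, -0.00, 0.00]]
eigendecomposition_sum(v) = [[-0.19, 0.03, 0.05], [-0.01, 0.00, 0.00], [0.41, -0.07, -0.12]] + [[0.00, -0.0, 0.00], [-0.0, 0.00, -0.0], [0.0, -0.00, 0.0]] + [[0.04, 0.06, 0.02], [0.09, 0.16, 0.05], [0.07, 0.12, 0.04]]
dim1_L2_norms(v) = [0.19, 0.19, 0.49]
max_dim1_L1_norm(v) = 0.61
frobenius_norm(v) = 0.56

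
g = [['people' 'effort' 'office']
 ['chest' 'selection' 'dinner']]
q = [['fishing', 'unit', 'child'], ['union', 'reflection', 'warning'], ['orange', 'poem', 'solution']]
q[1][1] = 'reflection'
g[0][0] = 'people'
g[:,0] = ['people', 'chest']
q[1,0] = 'union'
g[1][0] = 'chest'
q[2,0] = 'orange'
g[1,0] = 'chest'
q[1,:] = ['union', 'reflection', 'warning']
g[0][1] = 'effort'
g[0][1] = 'effort'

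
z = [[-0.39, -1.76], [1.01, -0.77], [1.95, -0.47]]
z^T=[[-0.39, 1.01, 1.95], [-1.76, -0.77, -0.47]]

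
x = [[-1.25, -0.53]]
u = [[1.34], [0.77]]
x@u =[[-2.08]]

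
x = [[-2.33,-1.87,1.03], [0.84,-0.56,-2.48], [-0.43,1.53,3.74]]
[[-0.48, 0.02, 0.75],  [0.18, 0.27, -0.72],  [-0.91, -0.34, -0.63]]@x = [[0.81,  2.03,  2.26], [0.12,  -1.59,  -3.18], [2.11,  0.93,  -2.45]]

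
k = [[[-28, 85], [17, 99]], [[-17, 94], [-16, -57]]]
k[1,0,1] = 94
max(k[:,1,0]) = 17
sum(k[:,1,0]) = 1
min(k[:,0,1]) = 85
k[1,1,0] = -16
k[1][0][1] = 94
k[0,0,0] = -28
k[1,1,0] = -16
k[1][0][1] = 94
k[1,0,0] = -17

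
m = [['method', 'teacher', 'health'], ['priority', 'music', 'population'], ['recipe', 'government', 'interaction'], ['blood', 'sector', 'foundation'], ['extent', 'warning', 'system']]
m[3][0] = 'blood'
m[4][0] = 'extent'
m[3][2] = 'foundation'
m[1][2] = 'population'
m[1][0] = 'priority'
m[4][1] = 'warning'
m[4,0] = 'extent'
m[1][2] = 'population'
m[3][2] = 'foundation'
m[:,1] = ['teacher', 'music', 'government', 'sector', 'warning']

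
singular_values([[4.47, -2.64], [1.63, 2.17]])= [5.2, 2.69]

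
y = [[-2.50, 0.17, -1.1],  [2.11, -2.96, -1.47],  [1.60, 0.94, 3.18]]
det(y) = 11.15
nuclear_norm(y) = 9.11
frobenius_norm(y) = 6.03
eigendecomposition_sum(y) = [[-1.23, 0.60, -0.07],[4.50, -2.17, 0.26],[-0.34, 0.17, -0.02]] + [[-0.99, -0.3, -0.34], [-1.96, -0.59, -0.67], [0.76, 0.23, 0.26]] + [[-0.28,-0.13,-0.69],  [-0.43,-0.20,-1.06],  [1.18,0.55,2.94]]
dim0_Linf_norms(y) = [2.5, 2.96, 3.18]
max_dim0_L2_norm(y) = 3.67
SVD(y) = [[-0.32, -0.56, -0.76], [-0.51, 0.78, -0.36], [0.80, 0.28, -0.54]] @ diag([4.372984350163149, 4.112469195125006, 0.6197620449624759]) @ [[0.23, 0.51, 0.83], [0.85, -0.52, 0.09], [0.48, 0.69, -0.55]]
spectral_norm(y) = 4.37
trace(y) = -2.28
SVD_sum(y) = [[-0.32, -0.71, -1.16],[-0.51, -1.14, -1.87],[0.79, 1.76, 2.90]] + [[-1.96, 1.20, -0.20], [2.72, -1.67, 0.28], [0.97, -0.6, 0.10]] + [[-0.23, -0.33, 0.26], [-0.11, -0.15, 0.12], [-0.16, -0.23, 0.18]]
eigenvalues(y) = [-3.43, -1.32, 2.47]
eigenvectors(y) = [[0.26, -0.43, -0.21], [-0.96, -0.84, -0.33], [0.07, 0.33, 0.92]]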